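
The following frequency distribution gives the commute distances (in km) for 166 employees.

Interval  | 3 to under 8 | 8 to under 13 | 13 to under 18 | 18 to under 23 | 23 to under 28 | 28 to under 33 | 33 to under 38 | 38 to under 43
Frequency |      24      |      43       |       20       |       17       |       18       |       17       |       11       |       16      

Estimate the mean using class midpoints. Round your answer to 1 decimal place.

Midpoints: 5.5, 10.5, 15.5, 20.5, 25.5, 30.5, 35.5, 40.5
Σfm = 24×5.5 + 43×10.5 + 20×15.5 + 17×20.5 + 18×25.5 + 17×30.5 + 11×35.5 + 16×40.5 = 3258
n = Σf = 166
Mean = 3258 / 166 = 19.6265

19.6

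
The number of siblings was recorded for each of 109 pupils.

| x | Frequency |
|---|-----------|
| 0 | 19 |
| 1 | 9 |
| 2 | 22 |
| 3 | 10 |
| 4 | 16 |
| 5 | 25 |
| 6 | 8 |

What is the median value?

3

Cumulative frequencies: 19, 28, 50, 60, 76, 101, 109
n = 109, so the median is the value in position (n+1)/2 = 55.
Position 55 falls at value 3.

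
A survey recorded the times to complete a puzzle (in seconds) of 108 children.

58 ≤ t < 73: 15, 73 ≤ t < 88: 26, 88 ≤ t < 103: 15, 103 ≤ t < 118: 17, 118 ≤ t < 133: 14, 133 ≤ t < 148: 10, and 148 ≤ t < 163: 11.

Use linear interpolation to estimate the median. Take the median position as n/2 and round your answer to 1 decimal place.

101.0

Cumulative frequencies: 15, 41, 56, 73, 87, 97, 108
n = 108; position = n/2 = 54.
This falls in the class 88 ≤ t < 103: L = 88, F = 41, f = 15, h = 15.
Median ≈ 88 + ((54 − 41) / 15) × 15 = 101.0000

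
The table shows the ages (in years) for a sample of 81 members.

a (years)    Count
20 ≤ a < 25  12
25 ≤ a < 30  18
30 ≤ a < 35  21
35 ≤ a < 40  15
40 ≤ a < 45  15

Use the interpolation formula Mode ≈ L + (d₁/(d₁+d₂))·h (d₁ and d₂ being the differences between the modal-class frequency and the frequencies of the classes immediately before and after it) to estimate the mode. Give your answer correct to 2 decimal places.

Modal class: 30 ≤ a < 35 (highest frequency 21).
d₁ = 21 − 18 = 3, d₂ = 21 − 15 = 6
Mode ≈ 30 + (3/(3+6)) × 5 = 30 + 1.6667 = 31.6667

31.67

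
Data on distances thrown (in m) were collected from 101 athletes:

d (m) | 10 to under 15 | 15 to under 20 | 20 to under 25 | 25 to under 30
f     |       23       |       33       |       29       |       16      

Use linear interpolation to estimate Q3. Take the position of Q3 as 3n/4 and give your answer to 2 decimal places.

Cumulative frequencies: 23, 56, 85, 101
n = 101; position = 3n/4 = 75.75.
This falls in the class 20 to under 25: L = 20, F = 56, f = 29, h = 5.
Upper quartile ≈ 20 + ((75.75 − 56) / 29) × 5 = 23.4052

23.41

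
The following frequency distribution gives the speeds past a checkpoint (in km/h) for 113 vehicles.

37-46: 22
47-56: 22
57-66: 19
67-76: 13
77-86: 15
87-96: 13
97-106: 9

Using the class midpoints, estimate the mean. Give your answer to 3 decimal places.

Midpoints: 41.5, 51.5, 61.5, 71.5, 81.5, 91.5, 101.5
Σfm = 22×41.5 + 22×51.5 + 19×61.5 + 13×71.5 + 15×81.5 + 13×91.5 + 9×101.5 = 7469.5
n = Σf = 113
Mean = 7469.5 / 113 = 66.1018

66.102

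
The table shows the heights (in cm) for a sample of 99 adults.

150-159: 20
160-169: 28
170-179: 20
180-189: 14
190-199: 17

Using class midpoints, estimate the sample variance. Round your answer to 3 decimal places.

189.755

Midpoints: 154.5, 164.5, 174.5, 184.5, 194.5
n = 99, Σfm = 17075.5, mean = 172.4798
Σfm² = 2963774.75
Σf(m − x̄)² = Σfm² − (Σfm)²/n = 2963774.75 − 17075.5²/99 = 18595.9596
Sample variance = 18595.9596 / 98 = 189.7547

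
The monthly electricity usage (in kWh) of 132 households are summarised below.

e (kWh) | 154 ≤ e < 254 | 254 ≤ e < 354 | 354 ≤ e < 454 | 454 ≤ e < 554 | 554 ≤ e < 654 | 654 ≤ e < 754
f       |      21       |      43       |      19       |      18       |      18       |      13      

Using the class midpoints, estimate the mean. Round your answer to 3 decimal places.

410.061

Midpoints: 204, 304, 404, 504, 604, 704
Σfm = 21×204 + 43×304 + 19×404 + 18×504 + 18×604 + 13×704 = 54128
n = Σf = 132
Mean = 54128 / 132 = 410.0606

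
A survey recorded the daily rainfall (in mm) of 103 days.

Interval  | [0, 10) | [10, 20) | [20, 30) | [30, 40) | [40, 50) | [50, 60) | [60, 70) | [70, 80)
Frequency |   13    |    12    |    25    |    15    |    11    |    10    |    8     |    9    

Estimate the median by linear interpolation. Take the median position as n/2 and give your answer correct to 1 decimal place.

Cumulative frequencies: 13, 25, 50, 65, 76, 86, 94, 103
n = 103; position = n/2 = 51.5.
This falls in the class [30, 40): L = 30, F = 50, f = 15, h = 10.
Median ≈ 30 + ((51.5 − 50) / 15) × 10 = 31.0000

31.0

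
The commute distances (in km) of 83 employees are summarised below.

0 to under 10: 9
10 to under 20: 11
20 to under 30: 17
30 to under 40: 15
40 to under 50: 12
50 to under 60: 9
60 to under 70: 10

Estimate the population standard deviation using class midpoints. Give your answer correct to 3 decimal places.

Midpoints: 5, 15, 25, 35, 45, 55, 65
n = 83, Σfm = 2845, mean = 34.2771
Σfm² = 125475
Σf(m − x̄)² = Σfm² − (Σfm)²/n = 125475 − 2845²/83 = 27956.6265
Population variance = 27956.6265 / 83 = 336.8268
Standard deviation = √336.8268 = 18.3528

18.353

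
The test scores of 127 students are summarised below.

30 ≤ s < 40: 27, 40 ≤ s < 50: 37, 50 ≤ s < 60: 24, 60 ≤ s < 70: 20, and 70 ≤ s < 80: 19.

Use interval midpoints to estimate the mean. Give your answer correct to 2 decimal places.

Midpoints: 35, 45, 55, 65, 75
Σfm = 27×35 + 37×45 + 24×55 + 20×65 + 19×75 = 6655
n = Σf = 127
Mean = 6655 / 127 = 52.4016

52.40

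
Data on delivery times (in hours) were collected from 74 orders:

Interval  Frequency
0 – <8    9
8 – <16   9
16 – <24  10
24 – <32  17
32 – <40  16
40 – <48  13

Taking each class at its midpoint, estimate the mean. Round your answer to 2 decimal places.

26.59

Midpoints: 4, 12, 20, 28, 36, 44
Σfm = 9×4 + 9×12 + 10×20 + 17×28 + 16×36 + 13×44 = 1968
n = Σf = 74
Mean = 1968 / 74 = 26.5946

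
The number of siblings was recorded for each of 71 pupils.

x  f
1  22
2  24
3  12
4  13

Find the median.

Cumulative frequencies: 22, 46, 58, 71
n = 71, so the median is the value in position (n+1)/2 = 36.
Position 36 falls at value 2.

2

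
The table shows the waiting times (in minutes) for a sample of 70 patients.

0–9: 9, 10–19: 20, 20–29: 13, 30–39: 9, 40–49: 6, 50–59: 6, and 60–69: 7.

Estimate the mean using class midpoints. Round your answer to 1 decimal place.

28.6

Midpoints: 4.5, 14.5, 24.5, 34.5, 44.5, 54.5, 64.5
Σfm = 9×4.5 + 20×14.5 + 13×24.5 + 9×34.5 + 6×44.5 + 6×54.5 + 7×64.5 = 2005
n = Σf = 70
Mean = 2005 / 70 = 28.6429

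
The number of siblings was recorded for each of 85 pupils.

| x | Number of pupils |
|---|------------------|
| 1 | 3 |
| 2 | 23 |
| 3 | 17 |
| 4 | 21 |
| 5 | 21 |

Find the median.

3

Cumulative frequencies: 3, 26, 43, 64, 85
n = 85, so the median is the value in position (n+1)/2 = 43.
Position 43 falls at value 3.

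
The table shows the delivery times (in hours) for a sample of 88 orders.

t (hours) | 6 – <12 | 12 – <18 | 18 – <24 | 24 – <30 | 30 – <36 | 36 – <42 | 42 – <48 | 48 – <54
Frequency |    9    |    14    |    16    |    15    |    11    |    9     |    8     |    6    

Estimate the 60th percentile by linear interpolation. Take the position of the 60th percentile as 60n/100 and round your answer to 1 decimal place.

Cumulative frequencies: 9, 23, 39, 54, 65, 74, 82, 88
n = 88; position = 60n/100 = 52.8.
This falls in the class 24 – <30: L = 24, F = 39, f = 15, h = 6.
60th percentile ≈ 24 + ((52.8 − 39) / 15) × 6 = 29.5200

29.5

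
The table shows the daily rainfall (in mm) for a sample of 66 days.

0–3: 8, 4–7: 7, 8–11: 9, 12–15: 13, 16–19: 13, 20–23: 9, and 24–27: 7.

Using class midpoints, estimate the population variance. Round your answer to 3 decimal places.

Midpoints: 1.5, 5.5, 9.5, 13.5, 17.5, 21.5, 25.5
n = 66, Σfm = 911, mean = 13.8030
Σfm² = 16104.5
Σf(m − x̄)² = Σfm² − (Σfm)²/n = 16104.5 − 911²/66 = 3529.9394
Population variance = 3529.9394 / 66 = 53.4839

53.484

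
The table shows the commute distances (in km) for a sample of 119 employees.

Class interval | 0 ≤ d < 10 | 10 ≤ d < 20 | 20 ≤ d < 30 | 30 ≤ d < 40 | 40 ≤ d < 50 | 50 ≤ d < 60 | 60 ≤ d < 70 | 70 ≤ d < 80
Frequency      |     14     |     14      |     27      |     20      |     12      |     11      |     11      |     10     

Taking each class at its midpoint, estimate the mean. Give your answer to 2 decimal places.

35.84

Midpoints: 5, 15, 25, 35, 45, 55, 65, 75
Σfm = 14×5 + 14×15 + 27×25 + 20×35 + 12×45 + 11×55 + 11×65 + 10×75 = 4265
n = Σf = 119
Mean = 4265 / 119 = 35.8403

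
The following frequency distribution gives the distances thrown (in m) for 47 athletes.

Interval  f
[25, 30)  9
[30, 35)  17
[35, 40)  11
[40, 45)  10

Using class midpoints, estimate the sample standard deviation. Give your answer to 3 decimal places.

Midpoints: 27.5, 32.5, 37.5, 42.5
n = 47, Σfm = 1637.5, mean = 34.8404
Σfm² = 58293.75
Σf(m − x̄)² = Σfm² − (Σfm)²/n = 58293.75 − 1637.5²/47 = 1242.5532
Sample variance = 1242.5532 / 46 = 27.0120
Standard deviation = √27.0120 = 5.1973

5.197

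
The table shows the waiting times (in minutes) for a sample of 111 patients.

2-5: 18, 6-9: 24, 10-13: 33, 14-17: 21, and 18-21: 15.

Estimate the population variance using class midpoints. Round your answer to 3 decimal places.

25.408

Midpoints: 3.5, 7.5, 11.5, 15.5, 19.5
n = 111, Σfm = 1240.5, mean = 11.1757
Σfm² = 16683.75
Σf(m − x̄)² = Σfm² − (Σfm)²/n = 16683.75 − 1240.5²/111 = 2820.3243
Population variance = 2820.3243 / 111 = 25.4083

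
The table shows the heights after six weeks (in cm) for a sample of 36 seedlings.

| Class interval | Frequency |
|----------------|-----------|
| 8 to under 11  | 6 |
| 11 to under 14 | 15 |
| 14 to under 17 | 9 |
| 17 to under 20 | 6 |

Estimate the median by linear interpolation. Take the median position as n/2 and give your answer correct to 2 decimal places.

Cumulative frequencies: 6, 21, 30, 36
n = 36; position = n/2 = 18.
This falls in the class 11 to under 14: L = 11, F = 6, f = 15, h = 3.
Median ≈ 11 + ((18 − 6) / 15) × 3 = 13.4000

13.40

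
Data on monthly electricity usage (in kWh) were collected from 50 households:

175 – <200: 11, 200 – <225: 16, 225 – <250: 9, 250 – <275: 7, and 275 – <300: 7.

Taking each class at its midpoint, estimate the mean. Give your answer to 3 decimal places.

Midpoints: 187.5, 212.5, 237.5, 262.5, 287.5
Σfm = 11×187.5 + 16×212.5 + 9×237.5 + 7×262.5 + 7×287.5 = 11450
n = Σf = 50
Mean = 11450 / 50 = 229.0000

229.000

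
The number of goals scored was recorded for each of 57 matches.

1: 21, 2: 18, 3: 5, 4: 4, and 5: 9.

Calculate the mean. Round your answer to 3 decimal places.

2.333

Values: 1, 2, 3, 4, 5
Σfx = 21×1 + 18×2 + 5×3 + 4×4 + 9×5 = 133
n = Σf = 57
Mean = 133 / 57 = 2.3333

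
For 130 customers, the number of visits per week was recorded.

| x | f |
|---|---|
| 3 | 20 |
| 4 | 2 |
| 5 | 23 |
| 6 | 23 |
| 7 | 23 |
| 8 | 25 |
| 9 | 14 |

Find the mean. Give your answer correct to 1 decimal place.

Values: 3, 4, 5, 6, 7, 8, 9
Σfx = 20×3 + 2×4 + 23×5 + 23×6 + 23×7 + 25×8 + 14×9 = 808
n = Σf = 130
Mean = 808 / 130 = 6.2154

6.2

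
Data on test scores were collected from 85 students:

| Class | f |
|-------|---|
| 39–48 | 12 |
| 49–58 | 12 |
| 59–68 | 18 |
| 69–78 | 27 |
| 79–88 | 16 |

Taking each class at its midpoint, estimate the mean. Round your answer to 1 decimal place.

66.2

Midpoints: 43.5, 53.5, 63.5, 73.5, 83.5
Σfm = 12×43.5 + 12×53.5 + 18×63.5 + 27×73.5 + 16×83.5 = 5627.5
n = Σf = 85
Mean = 5627.5 / 85 = 66.2059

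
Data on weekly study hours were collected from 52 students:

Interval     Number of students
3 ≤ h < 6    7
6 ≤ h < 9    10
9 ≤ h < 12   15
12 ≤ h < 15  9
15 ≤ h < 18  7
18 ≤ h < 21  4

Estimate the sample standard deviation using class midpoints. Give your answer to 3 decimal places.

4.379

Midpoints: 4.5, 7.5, 10.5, 13.5, 16.5, 19.5
n = 52, Σfm = 579, mean = 11.1346
Σfm² = 7425
Σf(m − x̄)² = Σfm² − (Σfm)²/n = 7425 − 579²/52 = 978.0577
Sample variance = 978.0577 / 51 = 19.1776
Standard deviation = √19.1776 = 4.3792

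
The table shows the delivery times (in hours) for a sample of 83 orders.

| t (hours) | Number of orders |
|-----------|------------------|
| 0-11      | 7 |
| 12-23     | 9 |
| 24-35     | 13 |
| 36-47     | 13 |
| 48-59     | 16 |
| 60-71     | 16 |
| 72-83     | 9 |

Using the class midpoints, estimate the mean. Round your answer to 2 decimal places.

44.83

Midpoints: 5.5, 17.5, 29.5, 41.5, 53.5, 65.5, 77.5
Σfm = 7×5.5 + 9×17.5 + 13×29.5 + 13×41.5 + 16×53.5 + 16×65.5 + 9×77.5 = 3720.5
n = Σf = 83
Mean = 3720.5 / 83 = 44.8253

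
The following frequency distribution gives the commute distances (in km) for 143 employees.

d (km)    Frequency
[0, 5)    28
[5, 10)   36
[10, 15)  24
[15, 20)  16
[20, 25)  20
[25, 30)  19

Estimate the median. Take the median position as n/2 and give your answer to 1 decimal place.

11.6

Cumulative frequencies: 28, 64, 88, 104, 124, 143
n = 143; position = n/2 = 71.5.
This falls in the class [10, 15): L = 10, F = 64, f = 24, h = 5.
Median ≈ 10 + ((71.5 − 64) / 24) × 5 = 11.5625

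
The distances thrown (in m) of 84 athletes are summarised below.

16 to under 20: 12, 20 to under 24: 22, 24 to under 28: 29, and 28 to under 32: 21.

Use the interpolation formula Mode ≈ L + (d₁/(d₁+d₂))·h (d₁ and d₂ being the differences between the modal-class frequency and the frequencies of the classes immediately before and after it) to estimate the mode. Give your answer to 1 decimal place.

25.9

Modal class: 24 to under 28 (highest frequency 29).
d₁ = 29 − 22 = 7, d₂ = 29 − 21 = 8
Mode ≈ 24 + (7/(7+8)) × 4 = 24 + 1.8667 = 25.8667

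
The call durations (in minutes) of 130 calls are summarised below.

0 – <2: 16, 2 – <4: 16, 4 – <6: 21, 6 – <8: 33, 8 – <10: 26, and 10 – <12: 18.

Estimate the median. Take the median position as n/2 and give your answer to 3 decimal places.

6.727

Cumulative frequencies: 16, 32, 53, 86, 112, 130
n = 130; position = n/2 = 65.
This falls in the class 6 – <8: L = 6, F = 53, f = 33, h = 2.
Median ≈ 6 + ((65 − 53) / 33) × 2 = 6.7273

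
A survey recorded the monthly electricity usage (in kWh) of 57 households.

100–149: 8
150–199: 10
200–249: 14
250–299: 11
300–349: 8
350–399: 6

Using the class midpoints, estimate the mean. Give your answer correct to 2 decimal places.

Midpoints: 124.5, 174.5, 224.5, 274.5, 324.5, 374.5
Σfm = 8×124.5 + 10×174.5 + 14×224.5 + 11×274.5 + 8×324.5 + 6×374.5 = 13746.5
n = Σf = 57
Mean = 13746.5 / 57 = 241.1667

241.17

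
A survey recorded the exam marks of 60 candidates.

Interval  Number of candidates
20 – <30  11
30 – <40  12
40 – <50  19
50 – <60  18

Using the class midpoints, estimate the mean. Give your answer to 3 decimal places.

Midpoints: 25, 35, 45, 55
Σfm = 11×25 + 12×35 + 19×45 + 18×55 = 2540
n = Σf = 60
Mean = 2540 / 60 = 42.3333

42.333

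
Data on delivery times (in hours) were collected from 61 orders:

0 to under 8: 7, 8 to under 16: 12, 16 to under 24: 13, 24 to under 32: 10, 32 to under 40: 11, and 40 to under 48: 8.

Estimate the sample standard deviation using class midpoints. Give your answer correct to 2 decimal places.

12.70

Midpoints: 4, 12, 20, 28, 36, 44
n = 61, Σfm = 1460, mean = 23.9344
Σfm² = 44624
Σf(m − x̄)² = Σfm² − (Σfm)²/n = 44624 − 1460²/61 = 9679.7377
Sample variance = 9679.7377 / 60 = 161.3290
Standard deviation = √161.3290 = 12.7015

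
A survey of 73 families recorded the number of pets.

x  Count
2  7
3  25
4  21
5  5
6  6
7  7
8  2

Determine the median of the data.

Cumulative frequencies: 7, 32, 53, 58, 64, 71, 73
n = 73, so the median is the value in position (n+1)/2 = 37.
Position 37 falls at value 4.

4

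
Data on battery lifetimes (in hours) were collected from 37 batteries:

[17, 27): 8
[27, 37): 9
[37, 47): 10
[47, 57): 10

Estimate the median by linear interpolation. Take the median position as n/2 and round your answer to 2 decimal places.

Cumulative frequencies: 8, 17, 27, 37
n = 37; position = n/2 = 18.5.
This falls in the class [37, 47): L = 37, F = 17, f = 10, h = 10.
Median ≈ 37 + ((18.5 − 17) / 10) × 10 = 38.5000

38.50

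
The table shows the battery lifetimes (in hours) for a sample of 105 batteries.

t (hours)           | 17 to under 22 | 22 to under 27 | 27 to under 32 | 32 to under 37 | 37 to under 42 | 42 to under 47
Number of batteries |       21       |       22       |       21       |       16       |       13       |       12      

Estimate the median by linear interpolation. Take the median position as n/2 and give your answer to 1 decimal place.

Cumulative frequencies: 21, 43, 64, 80, 93, 105
n = 105; position = n/2 = 52.5.
This falls in the class 27 to under 32: L = 27, F = 43, f = 21, h = 5.
Median ≈ 27 + ((52.5 − 43) / 21) × 5 = 29.2619

29.3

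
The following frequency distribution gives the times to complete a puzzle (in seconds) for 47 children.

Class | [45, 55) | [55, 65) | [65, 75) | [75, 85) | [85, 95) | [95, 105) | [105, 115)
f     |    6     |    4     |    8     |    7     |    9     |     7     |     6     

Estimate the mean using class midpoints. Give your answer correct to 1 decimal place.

81.5

Midpoints: 50, 60, 70, 80, 90, 100, 110
Σfm = 6×50 + 4×60 + 8×70 + 7×80 + 9×90 + 7×100 + 6×110 = 3830
n = Σf = 47
Mean = 3830 / 47 = 81.4894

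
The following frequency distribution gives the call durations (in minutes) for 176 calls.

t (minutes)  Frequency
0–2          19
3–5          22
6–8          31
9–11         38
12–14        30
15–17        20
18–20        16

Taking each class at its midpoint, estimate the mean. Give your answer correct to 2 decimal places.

9.76

Midpoints: 1, 4, 7, 10, 13, 16, 19
Σfm = 19×1 + 22×4 + 31×7 + 38×10 + 30×13 + 20×16 + 16×19 = 1718
n = Σf = 176
Mean = 1718 / 176 = 9.7614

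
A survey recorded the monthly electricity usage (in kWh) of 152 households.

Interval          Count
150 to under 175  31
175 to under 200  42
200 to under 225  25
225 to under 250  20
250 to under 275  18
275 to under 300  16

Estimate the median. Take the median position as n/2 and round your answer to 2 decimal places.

203.00

Cumulative frequencies: 31, 73, 98, 118, 136, 152
n = 152; position = n/2 = 76.
This falls in the class 200 to under 225: L = 200, F = 73, f = 25, h = 25.
Median ≈ 200 + ((76 − 73) / 25) × 25 = 203.0000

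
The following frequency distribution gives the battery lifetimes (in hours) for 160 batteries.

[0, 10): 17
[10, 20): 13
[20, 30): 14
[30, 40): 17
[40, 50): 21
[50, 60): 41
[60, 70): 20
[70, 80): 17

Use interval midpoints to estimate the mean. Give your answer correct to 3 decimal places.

Midpoints: 5, 15, 25, 35, 45, 55, 65, 75
Σfm = 17×5 + 13×15 + 14×25 + 17×35 + 21×45 + 41×55 + 20×65 + 17×75 = 7000
n = Σf = 160
Mean = 7000 / 160 = 43.7500

43.750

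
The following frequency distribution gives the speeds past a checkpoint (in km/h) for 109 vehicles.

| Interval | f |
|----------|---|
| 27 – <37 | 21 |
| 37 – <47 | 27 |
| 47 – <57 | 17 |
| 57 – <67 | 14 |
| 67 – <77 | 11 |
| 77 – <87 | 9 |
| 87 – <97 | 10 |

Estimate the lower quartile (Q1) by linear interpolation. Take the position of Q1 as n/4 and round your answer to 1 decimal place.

39.3

Cumulative frequencies: 21, 48, 65, 79, 90, 99, 109
n = 109; position = n/4 = 27.25.
This falls in the class 37 – <47: L = 37, F = 21, f = 27, h = 10.
Lower quartile ≈ 37 + ((27.25 − 21) / 27) × 10 = 39.3148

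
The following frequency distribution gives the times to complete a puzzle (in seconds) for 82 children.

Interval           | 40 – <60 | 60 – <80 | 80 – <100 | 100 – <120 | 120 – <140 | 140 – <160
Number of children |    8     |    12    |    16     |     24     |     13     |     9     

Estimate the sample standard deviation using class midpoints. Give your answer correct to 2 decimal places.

29.12

Midpoints: 50, 70, 90, 110, 130, 150
n = 82, Σfm = 8360, mean = 101.9512
Σfm² = 921000
Σf(m − x̄)² = Σfm² − (Σfm)²/n = 921000 − 8360²/82 = 68687.8049
Sample variance = 68687.8049 / 81 = 847.9976
Standard deviation = √847.9976 = 29.1204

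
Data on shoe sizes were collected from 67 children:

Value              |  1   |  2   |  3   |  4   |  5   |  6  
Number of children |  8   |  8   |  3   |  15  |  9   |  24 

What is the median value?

Cumulative frequencies: 8, 16, 19, 34, 43, 67
n = 67, so the median is the value in position (n+1)/2 = 34.
Position 34 falls at value 4.

4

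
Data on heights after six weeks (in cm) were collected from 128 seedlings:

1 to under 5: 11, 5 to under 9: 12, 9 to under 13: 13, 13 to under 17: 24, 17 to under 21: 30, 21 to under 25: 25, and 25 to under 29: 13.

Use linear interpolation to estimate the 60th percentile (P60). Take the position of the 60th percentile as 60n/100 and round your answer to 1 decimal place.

Cumulative frequencies: 11, 23, 36, 60, 90, 115, 128
n = 128; position = 60n/100 = 76.8.
This falls in the class 17 to under 21: L = 17, F = 60, f = 30, h = 4.
60th percentile ≈ 17 + ((76.8 − 60) / 30) × 4 = 19.2400

19.2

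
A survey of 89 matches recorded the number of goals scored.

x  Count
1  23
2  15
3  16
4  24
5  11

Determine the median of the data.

3

Cumulative frequencies: 23, 38, 54, 78, 89
n = 89, so the median is the value in position (n+1)/2 = 45.
Position 45 falls at value 3.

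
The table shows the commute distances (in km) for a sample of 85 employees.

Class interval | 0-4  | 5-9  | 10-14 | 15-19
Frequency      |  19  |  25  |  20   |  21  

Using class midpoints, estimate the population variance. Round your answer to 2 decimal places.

29.78

Midpoints: 2, 7, 12, 17
n = 85, Σfm = 810, mean = 9.5294
Σfm² = 10250
Σf(m − x̄)² = Σfm² − (Σfm)²/n = 10250 − 810²/85 = 2531.1765
Population variance = 2531.1765 / 85 = 29.7785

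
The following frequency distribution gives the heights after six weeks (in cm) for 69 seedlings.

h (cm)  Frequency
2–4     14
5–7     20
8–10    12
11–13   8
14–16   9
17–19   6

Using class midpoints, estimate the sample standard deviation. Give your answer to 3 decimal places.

4.796

Midpoints: 3, 6, 9, 12, 15, 18
n = 69, Σfm = 609, mean = 8.8261
Σfm² = 6939
Σf(m − x̄)² = Σfm² − (Σfm)²/n = 6939 − 609²/69 = 1563.9130
Sample variance = 1563.9130 / 68 = 22.9987
Standard deviation = √22.9987 = 4.7957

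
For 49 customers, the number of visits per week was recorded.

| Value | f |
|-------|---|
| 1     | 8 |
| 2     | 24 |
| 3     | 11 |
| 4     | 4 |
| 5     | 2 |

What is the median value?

Cumulative frequencies: 8, 32, 43, 47, 49
n = 49, so the median is the value in position (n+1)/2 = 25.
Position 25 falls at value 2.

2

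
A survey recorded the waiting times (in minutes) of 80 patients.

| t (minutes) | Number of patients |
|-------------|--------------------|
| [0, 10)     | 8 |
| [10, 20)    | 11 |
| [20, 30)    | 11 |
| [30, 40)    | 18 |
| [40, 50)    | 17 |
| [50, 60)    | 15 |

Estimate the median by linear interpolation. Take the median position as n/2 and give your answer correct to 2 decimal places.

35.56

Cumulative frequencies: 8, 19, 30, 48, 65, 80
n = 80; position = n/2 = 40.
This falls in the class [30, 40): L = 30, F = 30, f = 18, h = 10.
Median ≈ 30 + ((40 − 30) / 18) × 10 = 35.5556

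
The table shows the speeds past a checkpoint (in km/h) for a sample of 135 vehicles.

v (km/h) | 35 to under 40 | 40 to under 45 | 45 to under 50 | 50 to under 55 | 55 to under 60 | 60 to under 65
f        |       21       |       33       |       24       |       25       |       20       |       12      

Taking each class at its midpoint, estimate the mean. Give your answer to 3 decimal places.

Midpoints: 37.5, 42.5, 47.5, 52.5, 57.5, 62.5
Σfm = 21×37.5 + 33×42.5 + 24×47.5 + 25×52.5 + 20×57.5 + 12×62.5 = 6542.5
n = Σf = 135
Mean = 6542.5 / 135 = 48.4630

48.463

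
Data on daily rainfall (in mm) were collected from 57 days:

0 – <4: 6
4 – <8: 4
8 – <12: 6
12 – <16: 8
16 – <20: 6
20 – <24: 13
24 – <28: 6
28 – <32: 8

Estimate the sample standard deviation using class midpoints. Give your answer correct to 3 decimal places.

Midpoints: 2, 6, 10, 14, 18, 22, 26, 30
n = 57, Σfm = 998, mean = 17.5088
Σfm² = 21828
Σf(m − x̄)² = Σfm² − (Σfm)²/n = 21828 − 998²/57 = 4354.2456
Sample variance = 4354.2456 / 56 = 77.7544
Standard deviation = √77.7544 = 8.8178

8.818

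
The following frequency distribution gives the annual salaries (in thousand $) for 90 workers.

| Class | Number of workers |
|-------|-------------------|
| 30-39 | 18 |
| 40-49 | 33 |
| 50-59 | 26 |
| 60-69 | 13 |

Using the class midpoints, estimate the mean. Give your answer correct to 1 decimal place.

48.3

Midpoints: 34.5, 44.5, 54.5, 64.5
Σfm = 18×34.5 + 33×44.5 + 26×54.5 + 13×64.5 = 4345
n = Σf = 90
Mean = 4345 / 90 = 48.2778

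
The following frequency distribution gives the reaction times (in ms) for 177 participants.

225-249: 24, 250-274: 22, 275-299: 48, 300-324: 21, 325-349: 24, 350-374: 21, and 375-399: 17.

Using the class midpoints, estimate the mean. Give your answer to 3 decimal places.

Midpoints: 237, 262, 287, 312, 337, 362, 387
Σfm = 24×237 + 22×262 + 48×287 + 21×312 + 24×337 + 21×362 + 17×387 = 54049
n = Σf = 177
Mean = 54049 / 177 = 305.3616

305.362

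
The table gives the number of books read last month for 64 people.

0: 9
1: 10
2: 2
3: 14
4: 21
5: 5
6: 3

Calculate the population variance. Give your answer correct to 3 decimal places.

Values: 0, 1, 2, 3, 4, 5, 6
n = 64, Σfx = 183, mean = 2.8594
Σfx² = 713
Σf(x − x̄)² = Σfx² − (Σfx)²/n = 713 − 183²/64 = 189.7344
Population variance = 189.7344 / 64 = 2.9646

2.965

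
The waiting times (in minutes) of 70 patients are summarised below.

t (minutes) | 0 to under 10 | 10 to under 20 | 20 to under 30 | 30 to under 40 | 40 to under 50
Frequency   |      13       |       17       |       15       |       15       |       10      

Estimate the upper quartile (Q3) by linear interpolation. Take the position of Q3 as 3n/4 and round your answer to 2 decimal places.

35.00

Cumulative frequencies: 13, 30, 45, 60, 70
n = 70; position = 3n/4 = 52.5.
This falls in the class 30 to under 40: L = 30, F = 45, f = 15, h = 10.
Upper quartile ≈ 30 + ((52.5 − 45) / 15) × 10 = 35.0000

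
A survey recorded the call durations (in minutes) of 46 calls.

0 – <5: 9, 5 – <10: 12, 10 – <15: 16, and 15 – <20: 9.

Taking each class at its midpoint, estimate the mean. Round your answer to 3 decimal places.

10.217

Midpoints: 2.5, 7.5, 12.5, 17.5
Σfm = 9×2.5 + 12×7.5 + 16×12.5 + 9×17.5 = 470
n = Σf = 46
Mean = 470 / 46 = 10.2174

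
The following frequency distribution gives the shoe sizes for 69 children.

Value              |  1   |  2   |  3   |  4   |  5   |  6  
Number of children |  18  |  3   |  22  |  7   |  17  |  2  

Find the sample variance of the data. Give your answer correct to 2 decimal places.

2.46

Values: 1, 2, 3, 4, 5, 6
n = 69, Σfx = 215, mean = 3.1159
Σfx² = 837
Σf(x − x̄)² = Σfx² − (Σfx)²/n = 837 − 215²/69 = 167.0725
Sample variance = 167.0725 / 68 = 2.4569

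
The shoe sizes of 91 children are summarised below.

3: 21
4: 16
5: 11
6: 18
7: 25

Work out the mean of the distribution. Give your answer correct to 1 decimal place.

5.1

Values: 3, 4, 5, 6, 7
Σfx = 21×3 + 16×4 + 11×5 + 18×6 + 25×7 = 465
n = Σf = 91
Mean = 465 / 91 = 5.1099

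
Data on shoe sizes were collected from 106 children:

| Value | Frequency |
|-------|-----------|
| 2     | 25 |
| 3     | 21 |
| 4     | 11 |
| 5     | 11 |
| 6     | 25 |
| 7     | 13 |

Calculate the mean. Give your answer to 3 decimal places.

Values: 2, 3, 4, 5, 6, 7
Σfx = 25×2 + 21×3 + 11×4 + 11×5 + 25×6 + 13×7 = 453
n = Σf = 106
Mean = 453 / 106 = 4.2736

4.274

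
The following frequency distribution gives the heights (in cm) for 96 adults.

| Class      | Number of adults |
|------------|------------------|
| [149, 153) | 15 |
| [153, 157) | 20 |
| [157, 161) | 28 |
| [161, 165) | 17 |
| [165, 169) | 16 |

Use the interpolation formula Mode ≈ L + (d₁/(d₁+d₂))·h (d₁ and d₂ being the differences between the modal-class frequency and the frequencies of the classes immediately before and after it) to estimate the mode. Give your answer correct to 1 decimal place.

Modal class: [157, 161) (highest frequency 28).
d₁ = 28 − 20 = 8, d₂ = 28 − 17 = 11
Mode ≈ 157 + (8/(8+11)) × 4 = 157 + 1.6842 = 158.6842

158.7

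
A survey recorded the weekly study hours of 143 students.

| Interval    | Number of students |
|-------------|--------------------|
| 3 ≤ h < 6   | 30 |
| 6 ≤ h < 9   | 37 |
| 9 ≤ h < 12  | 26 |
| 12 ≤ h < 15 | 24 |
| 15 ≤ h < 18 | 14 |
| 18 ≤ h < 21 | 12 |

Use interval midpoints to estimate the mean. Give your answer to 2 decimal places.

10.31

Midpoints: 4.5, 7.5, 10.5, 13.5, 16.5, 19.5
Σfm = 30×4.5 + 37×7.5 + 26×10.5 + 24×13.5 + 14×16.5 + 12×19.5 = 1474.5
n = Σf = 143
Mean = 1474.5 / 143 = 10.3112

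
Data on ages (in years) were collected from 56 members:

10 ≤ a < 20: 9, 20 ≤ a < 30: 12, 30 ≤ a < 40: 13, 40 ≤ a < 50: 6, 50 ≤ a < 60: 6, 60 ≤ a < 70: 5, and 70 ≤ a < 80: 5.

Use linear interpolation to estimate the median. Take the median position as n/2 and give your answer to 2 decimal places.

Cumulative frequencies: 9, 21, 34, 40, 46, 51, 56
n = 56; position = n/2 = 28.
This falls in the class 30 ≤ a < 40: L = 30, F = 21, f = 13, h = 10.
Median ≈ 30 + ((28 − 21) / 13) × 10 = 35.3846

35.38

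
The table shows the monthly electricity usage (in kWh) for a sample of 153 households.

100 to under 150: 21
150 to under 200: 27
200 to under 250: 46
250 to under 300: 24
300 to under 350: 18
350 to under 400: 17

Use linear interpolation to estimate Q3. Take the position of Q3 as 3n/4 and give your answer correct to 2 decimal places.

Cumulative frequencies: 21, 48, 94, 118, 136, 153
n = 153; position = 3n/4 = 114.75.
This falls in the class 250 to under 300: L = 250, F = 94, f = 24, h = 50.
Upper quartile ≈ 250 + ((114.75 − 94) / 24) × 50 = 293.2292

293.23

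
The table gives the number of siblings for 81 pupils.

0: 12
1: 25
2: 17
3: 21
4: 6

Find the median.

Cumulative frequencies: 12, 37, 54, 75, 81
n = 81, so the median is the value in position (n+1)/2 = 41.
Position 41 falls at value 2.

2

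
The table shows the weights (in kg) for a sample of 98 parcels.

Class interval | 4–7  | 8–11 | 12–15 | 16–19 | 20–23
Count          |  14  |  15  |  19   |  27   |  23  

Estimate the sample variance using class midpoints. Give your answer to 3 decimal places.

29.825

Midpoints: 5.5, 9.5, 13.5, 17.5, 21.5
n = 98, Σfm = 1443, mean = 14.7245
Σfm² = 24140.5
Σf(m − x̄)² = Σfm² − (Σfm)²/n = 24140.5 − 1443²/98 = 2893.0612
Sample variance = 2893.0612 / 97 = 29.8254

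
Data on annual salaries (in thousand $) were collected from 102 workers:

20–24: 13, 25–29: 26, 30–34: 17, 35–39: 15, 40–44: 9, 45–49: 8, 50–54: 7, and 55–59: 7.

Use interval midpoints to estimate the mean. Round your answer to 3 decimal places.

35.333

Midpoints: 22, 27, 32, 37, 42, 47, 52, 57
Σfm = 13×22 + 26×27 + 17×32 + 15×37 + 9×42 + 8×47 + 7×52 + 7×57 = 3604
n = Σf = 102
Mean = 3604 / 102 = 35.3333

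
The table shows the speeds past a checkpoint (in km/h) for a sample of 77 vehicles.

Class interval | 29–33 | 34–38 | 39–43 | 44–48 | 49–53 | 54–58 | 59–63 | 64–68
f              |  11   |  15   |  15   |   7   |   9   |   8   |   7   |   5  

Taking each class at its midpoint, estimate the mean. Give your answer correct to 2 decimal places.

Midpoints: 31, 36, 41, 46, 51, 56, 61, 66
Σfm = 11×31 + 15×36 + 15×41 + 7×46 + 9×51 + 8×56 + 7×61 + 5×66 = 3482
n = Σf = 77
Mean = 3482 / 77 = 45.2208

45.22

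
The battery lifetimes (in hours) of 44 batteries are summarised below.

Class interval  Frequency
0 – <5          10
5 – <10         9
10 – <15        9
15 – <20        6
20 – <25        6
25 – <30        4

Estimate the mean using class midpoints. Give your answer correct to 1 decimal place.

Midpoints: 2.5, 7.5, 12.5, 17.5, 22.5, 27.5
Σfm = 10×2.5 + 9×7.5 + 9×12.5 + 6×17.5 + 6×22.5 + 4×27.5 = 555
n = Σf = 44
Mean = 555 / 44 = 12.6136

12.6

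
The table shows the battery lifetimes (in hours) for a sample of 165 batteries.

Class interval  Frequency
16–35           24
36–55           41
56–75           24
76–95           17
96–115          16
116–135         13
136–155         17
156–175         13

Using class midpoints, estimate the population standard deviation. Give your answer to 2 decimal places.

Midpoints: 25.5, 45.5, 65.5, 85.5, 105.5, 125.5, 145.5, 165.5
n = 165, Σfm = 13447.5, mean = 81.5000
Σfm² = 1426531.25
Σf(m − x̄)² = Σfm² − (Σfm)²/n = 1426531.25 − 13447.5²/165 = 330560.0000
Population variance = 330560.0000 / 165 = 2003.3939
Standard deviation = √2003.3939 = 44.7593

44.76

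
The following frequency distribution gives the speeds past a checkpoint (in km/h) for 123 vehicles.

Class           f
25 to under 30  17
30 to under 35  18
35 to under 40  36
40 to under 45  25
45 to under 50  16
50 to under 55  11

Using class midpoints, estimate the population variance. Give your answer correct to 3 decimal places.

53.305

Midpoints: 27.5, 32.5, 37.5, 42.5, 47.5, 52.5
n = 123, Σfm = 4802.5, mean = 39.0447
Σfm² = 194068.75
Σf(m − x̄)² = Σfm² − (Σfm)²/n = 194068.75 − 4802.5²/123 = 6556.5041
Population variance = 6556.5041 / 123 = 53.3049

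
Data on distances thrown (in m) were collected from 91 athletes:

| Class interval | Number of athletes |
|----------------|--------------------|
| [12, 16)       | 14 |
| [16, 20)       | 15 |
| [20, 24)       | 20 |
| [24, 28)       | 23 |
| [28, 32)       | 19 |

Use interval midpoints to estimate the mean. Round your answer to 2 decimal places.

22.79

Midpoints: 14, 18, 22, 26, 30
Σfm = 14×14 + 15×18 + 20×22 + 23×26 + 19×30 = 2074
n = Σf = 91
Mean = 2074 / 91 = 22.7912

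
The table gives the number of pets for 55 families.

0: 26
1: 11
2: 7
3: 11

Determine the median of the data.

Cumulative frequencies: 26, 37, 44, 55
n = 55, so the median is the value in position (n+1)/2 = 28.
Position 28 falls at value 1.

1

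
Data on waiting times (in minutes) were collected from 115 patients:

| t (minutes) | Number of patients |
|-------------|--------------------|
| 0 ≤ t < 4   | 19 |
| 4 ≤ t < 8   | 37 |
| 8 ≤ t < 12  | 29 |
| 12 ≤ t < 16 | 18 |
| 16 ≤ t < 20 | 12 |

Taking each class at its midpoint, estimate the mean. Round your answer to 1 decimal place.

8.9

Midpoints: 2, 6, 10, 14, 18
Σfm = 19×2 + 37×6 + 29×10 + 18×14 + 12×18 = 1018
n = Σf = 115
Mean = 1018 / 115 = 8.8522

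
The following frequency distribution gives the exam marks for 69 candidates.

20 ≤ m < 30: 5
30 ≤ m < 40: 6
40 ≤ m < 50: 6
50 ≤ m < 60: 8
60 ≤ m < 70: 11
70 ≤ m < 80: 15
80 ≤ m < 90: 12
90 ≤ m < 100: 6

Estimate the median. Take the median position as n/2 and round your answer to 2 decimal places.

68.64

Cumulative frequencies: 5, 11, 17, 25, 36, 51, 63, 69
n = 69; position = n/2 = 34.5.
This falls in the class 60 ≤ m < 70: L = 60, F = 25, f = 11, h = 10.
Median ≈ 60 + ((34.5 − 25) / 11) × 10 = 68.6364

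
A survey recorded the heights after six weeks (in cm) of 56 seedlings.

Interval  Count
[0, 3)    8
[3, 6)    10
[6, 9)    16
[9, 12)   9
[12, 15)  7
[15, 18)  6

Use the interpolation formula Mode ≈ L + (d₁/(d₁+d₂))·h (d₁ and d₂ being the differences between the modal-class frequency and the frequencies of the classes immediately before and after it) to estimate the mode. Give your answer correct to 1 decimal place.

Modal class: [6, 9) (highest frequency 16).
d₁ = 16 − 10 = 6, d₂ = 16 − 9 = 7
Mode ≈ 6 + (6/(6+7)) × 3 = 6 + 1.3846 = 7.3846

7.4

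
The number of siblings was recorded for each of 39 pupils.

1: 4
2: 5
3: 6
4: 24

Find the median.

4

Cumulative frequencies: 4, 9, 15, 39
n = 39, so the median is the value in position (n+1)/2 = 20.
Position 20 falls at value 4.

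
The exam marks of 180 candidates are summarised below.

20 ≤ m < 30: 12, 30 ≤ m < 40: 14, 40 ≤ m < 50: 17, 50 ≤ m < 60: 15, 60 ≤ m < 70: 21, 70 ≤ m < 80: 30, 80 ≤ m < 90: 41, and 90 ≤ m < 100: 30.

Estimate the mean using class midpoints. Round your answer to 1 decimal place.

68.5

Midpoints: 25, 35, 45, 55, 65, 75, 85, 95
Σfm = 12×25 + 14×35 + 17×45 + 15×55 + 21×65 + 30×75 + 41×85 + 30×95 = 12330
n = Σf = 180
Mean = 12330 / 180 = 68.5000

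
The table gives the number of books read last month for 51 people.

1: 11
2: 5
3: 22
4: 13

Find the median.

3

Cumulative frequencies: 11, 16, 38, 51
n = 51, so the median is the value in position (n+1)/2 = 26.
Position 26 falls at value 3.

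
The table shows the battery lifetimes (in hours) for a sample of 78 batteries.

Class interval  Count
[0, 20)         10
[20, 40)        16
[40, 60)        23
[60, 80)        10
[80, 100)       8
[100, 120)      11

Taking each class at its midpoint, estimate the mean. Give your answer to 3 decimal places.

Midpoints: 10, 30, 50, 70, 90, 110
Σfm = 10×10 + 16×30 + 23×50 + 10×70 + 8×90 + 11×110 = 4360
n = Σf = 78
Mean = 4360 / 78 = 55.8974

55.897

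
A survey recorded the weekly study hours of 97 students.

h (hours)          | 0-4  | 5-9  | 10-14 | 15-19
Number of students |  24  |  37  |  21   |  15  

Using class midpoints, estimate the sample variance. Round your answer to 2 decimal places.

25.39

Midpoints: 2, 7, 12, 17
n = 97, Σfm = 814, mean = 8.3918
Σfm² = 9268
Σf(m − x̄)² = Σfm² − (Σfm)²/n = 9268 − 814²/97 = 2437.1134
Sample variance = 2437.1134 / 96 = 25.3866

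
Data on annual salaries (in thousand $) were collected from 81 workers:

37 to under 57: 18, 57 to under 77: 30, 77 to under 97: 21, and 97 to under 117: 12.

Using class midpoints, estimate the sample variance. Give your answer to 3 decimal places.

390.000

Midpoints: 47, 67, 87, 107
n = 81, Σfm = 5967, mean = 73.6667
Σfm² = 470769
Σf(m − x̄)² = Σfm² − (Σfm)²/n = 470769 − 5967²/81 = 31200.0000
Sample variance = 31200.0000 / 80 = 390.0000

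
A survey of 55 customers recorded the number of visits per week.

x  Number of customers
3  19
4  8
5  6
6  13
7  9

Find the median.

Cumulative frequencies: 19, 27, 33, 46, 55
n = 55, so the median is the value in position (n+1)/2 = 28.
Position 28 falls at value 5.

5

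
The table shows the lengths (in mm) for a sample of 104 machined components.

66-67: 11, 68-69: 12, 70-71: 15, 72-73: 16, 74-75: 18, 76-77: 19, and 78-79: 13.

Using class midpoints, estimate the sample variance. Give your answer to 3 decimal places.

14.288

Midpoints: 66.5, 68.5, 70.5, 72.5, 74.5, 76.5, 78.5
n = 104, Σfm = 7586, mean = 72.9423
Σfm² = 554812
Σf(m − x̄)² = Σfm² − (Σfm)²/n = 554812 − 7586²/104 = 1471.6538
Sample variance = 1471.6538 / 103 = 14.2879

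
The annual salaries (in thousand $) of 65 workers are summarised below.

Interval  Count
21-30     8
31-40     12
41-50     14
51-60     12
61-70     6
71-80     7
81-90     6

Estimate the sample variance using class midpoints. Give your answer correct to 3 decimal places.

333.029

Midpoints: 25.5, 35.5, 45.5, 55.5, 65.5, 75.5, 85.5
n = 65, Σfm = 3367.5, mean = 51.8077
Σfm² = 195776.25
Σf(m − x̄)² = Σfm² − (Σfm)²/n = 195776.25 − 3367.5²/65 = 21313.8462
Sample variance = 21313.8462 / 64 = 333.0288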